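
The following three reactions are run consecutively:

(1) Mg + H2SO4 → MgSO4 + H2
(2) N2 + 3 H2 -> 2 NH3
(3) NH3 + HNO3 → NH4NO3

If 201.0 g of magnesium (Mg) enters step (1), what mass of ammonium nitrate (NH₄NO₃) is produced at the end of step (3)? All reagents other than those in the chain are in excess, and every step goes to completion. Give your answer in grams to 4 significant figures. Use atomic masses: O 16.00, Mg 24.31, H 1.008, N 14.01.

M(Mg) = 24.31 g/mol.
M(NH4NO3) = 2(14.01) + 4(1.008) + 3(16.00) = 80.052 g/mol.
n(Mg) = 201.0 / 24.31 = 8.2682 mol.
Reaction (1): Mg→H2 ratio 1:1 ⇒ n(H2) = 8.2682 mol.
Reaction (2): H2→NH3 ratio 3:2 ⇒ n(NH3) = 5.5121 mol.
Reaction (3): NH3→NH4NO3 ratio 1:1 ⇒ n(NH4NO3) = 5.5121 mol.
Mass of NH4NO3 = 5.5121 × 80.052 = 441.26 g.

441.3 g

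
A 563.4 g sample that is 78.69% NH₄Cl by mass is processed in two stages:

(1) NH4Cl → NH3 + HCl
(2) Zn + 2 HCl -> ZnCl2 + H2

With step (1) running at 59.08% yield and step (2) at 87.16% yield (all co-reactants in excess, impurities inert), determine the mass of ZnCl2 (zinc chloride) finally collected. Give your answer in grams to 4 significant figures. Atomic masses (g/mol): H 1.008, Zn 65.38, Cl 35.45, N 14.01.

290.8 g

Pure NH4Cl = 563.4 × 0.7869 = 443.34 g.
M(NH4Cl) = 14.01 + 4(1.008) + 35.45 = 53.492 g/mol.
M(ZnCl2) = 65.38 + 2(35.45) = 136.28 g/mol.
n(NH4Cl) = 443.34 / 53.492 = 8.2880 mol.
Step 1 (NH4Cl:HCl = 1:1): theoretical n(HCl) = 8.2880 mol; at 59.08% yield, n(HCl) = 4.8965 mol.
Step 2 (HCl:ZnCl2 = 2:1): theoretical n(ZnCl2) = 2.4483 mol, so theoretical mass = 2.4483 × 136.28 = 333.65 g.
At 87.16% yield, actual mass of ZnCl2 = 333.65 × 0.8716 = 290.81 g.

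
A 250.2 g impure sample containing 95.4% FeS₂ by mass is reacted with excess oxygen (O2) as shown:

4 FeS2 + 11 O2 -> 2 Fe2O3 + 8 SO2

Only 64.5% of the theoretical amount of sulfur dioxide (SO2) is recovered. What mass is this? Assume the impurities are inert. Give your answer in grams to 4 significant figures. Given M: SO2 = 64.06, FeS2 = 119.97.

Pure FeS2 available = 250.2 g × 0.954 = 238.69 g.
n(FeS2) = 238.69 g / 119.97 g/mol = 1.9896 mol.
From the equation the FeS2:SO2 mole ratio is 4:8, so n(SO2) = 1.9896 × 8/4 = 3.9792 mol.
Mass of SO2 = 3.9792 mol × 64.06 g/mol = 254.91 g.
Actual mass collected = 254.91 g × 0.645 = 164.41 g.

164.4 g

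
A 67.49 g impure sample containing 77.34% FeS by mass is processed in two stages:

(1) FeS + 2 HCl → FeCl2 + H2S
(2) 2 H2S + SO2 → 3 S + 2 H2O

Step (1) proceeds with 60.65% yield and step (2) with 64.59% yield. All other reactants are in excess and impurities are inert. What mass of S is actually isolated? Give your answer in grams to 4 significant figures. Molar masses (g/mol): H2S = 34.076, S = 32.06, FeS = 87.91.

11.19 g

Pure FeS = 67.49 × 0.7734 = 52.197 g.
n(FeS) = 52.197 / 87.91 = 0.59375 mol.
Step 1 (FeS:H2S = 1:1): theoretical n(H2S) = 0.59375 mol; at 60.65% yield, n(H2S) = 0.36011 mol.
Step 2 (H2S:S = 2:3): theoretical n(S) = 0.54017 mol, so theoretical mass = 0.54017 × 32.06 = 17.318 g.
At 64.59% yield, actual mass of S = 17.318 × 0.6459 = 11.186 g.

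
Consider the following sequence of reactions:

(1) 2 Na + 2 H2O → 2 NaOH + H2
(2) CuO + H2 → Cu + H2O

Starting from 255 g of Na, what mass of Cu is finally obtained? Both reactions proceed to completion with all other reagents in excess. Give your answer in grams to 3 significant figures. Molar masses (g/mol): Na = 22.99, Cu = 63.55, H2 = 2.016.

n(Na) = 255.0 / 22.99 = 11.09 mol.
Step 1 gives a 2:1 ratio of Na to H2, so n(H2) = 5.546 mol.
In step 2 the H2:Cu ratio is 1:1, so n(Cu) = 5.546 mol.
Mass of Cu = 5.546 × 63.55 = 352.4 g.

352 g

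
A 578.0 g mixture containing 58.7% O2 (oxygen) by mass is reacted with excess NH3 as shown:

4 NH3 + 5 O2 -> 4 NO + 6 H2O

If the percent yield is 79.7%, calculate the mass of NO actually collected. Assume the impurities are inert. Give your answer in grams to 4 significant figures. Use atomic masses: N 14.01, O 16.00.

202.9 g

Pure O2 available = 578.0 g × 0.587 = 339.29 g.
M(O2) = 2(16.00) = 32.00 g/mol.
M(NO) = 14.01 + 16.00 = 30.01 g/mol.
n(O2) = 339.29 g / 32.00 g/mol = 10.603 mol.
From the equation the O2:NO mole ratio is 5:4, so n(NO) = 10.603 × 4/5 = 8.4822 mol.
Mass of NO = 8.4822 mol × 30.01 g/mol = 254.55 g.
Actual mass collected = 254.55 g × 0.797 = 202.88 g.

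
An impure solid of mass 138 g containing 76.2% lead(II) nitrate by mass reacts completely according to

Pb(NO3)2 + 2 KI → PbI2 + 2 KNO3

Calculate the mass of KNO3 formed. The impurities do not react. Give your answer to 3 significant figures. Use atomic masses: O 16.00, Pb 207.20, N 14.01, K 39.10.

Mass of pure Pb(NO3)2 = 138 g × 0.762 = 105.2 g.
M(Pb(NO3)2) = 207.20 + 2(14.01) + 6(16.00) = 331.22 g/mol.
M(KNO3) = 39.10 + 14.01 + 3(16.00) = 101.11 g/mol.
n(Pb(NO3)2) = 105.2 g / 331.22 g/mol = 0.3175 mol.
From the equation the Pb(NO3)2:KNO3 mole ratio is 1:2, so n(KNO3) = 0.3175 × 2/1 = 0.6350 mol.
Mass of KNO3 = 0.6350 mol × 101.11 g/mol = 64.20 g.

64.2 g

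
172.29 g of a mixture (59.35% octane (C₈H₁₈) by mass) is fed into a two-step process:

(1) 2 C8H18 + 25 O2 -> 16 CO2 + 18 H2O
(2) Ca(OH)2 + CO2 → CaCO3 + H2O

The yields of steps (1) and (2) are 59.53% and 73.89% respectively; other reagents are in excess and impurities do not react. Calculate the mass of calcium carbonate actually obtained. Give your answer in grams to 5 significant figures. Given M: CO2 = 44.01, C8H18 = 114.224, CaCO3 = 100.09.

315.30 g

Pure C8H18 = 172.29 × 0.5935 = 102.254 g.
n(C8H18) = 102.254 / 114.224 = 0.895207 mol.
Step 1 (C8H18:CO2 = 2:16): theoretical n(CO2) = 7.16166 mol; at 59.53% yield, n(CO2) = 4.26333 mol.
Step 2 (CO2:CaCO3 = 1:1): theoretical n(CaCO3) = 4.26333 mol, so theoretical mass = 4.26333 × 100.09 = 426.717 g.
At 73.89% yield, actual mass of CaCO3 = 426.717 × 0.7389 = 315.301 g.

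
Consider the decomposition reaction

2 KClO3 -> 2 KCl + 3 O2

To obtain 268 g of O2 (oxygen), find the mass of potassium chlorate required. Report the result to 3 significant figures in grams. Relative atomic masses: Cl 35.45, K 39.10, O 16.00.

M(O2) = 2(16.00) = 32.00 g/mol.
M(KClO3) = 39.10 + 35.45 + 3(16.00) = 122.55 g/mol.
n(O2) = 268.0 g / 32.00 g/mol = 8.375 mol.
From the equation the O2:KClO3 mole ratio is 3:2, so n(KClO3) = 8.375 × 2/3 = 5.583 mol.
Mass of KClO3 = 5.583 mol × 122.55 g/mol = 684.2 g.

684 g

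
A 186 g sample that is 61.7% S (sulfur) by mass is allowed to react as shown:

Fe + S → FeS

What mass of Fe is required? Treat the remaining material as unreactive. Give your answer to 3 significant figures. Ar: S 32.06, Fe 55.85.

200 g

Mass of pure S = 186 g × 0.617 = 114.8 g.
M(S) = 32.06 g/mol.
M(Fe) = 55.85 g/mol.
n(S) = 114.8 g / 32.06 g/mol = 3.580 mol.
From the equation the S:Fe mole ratio is 1:1, so n(Fe) = 3.580 × 1/1 = 3.580 mol.
Mass of Fe = 3.580 mol × 55.85 g/mol = 199.9 g.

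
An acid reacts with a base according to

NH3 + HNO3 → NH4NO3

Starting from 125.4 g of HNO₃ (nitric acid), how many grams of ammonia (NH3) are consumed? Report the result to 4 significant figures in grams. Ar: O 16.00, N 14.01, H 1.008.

M(HNO3) = 1.008 + 14.01 + 3(16.00) = 63.018 g/mol.
M(NH3) = 14.01 + 3(1.008) = 17.034 g/mol.
n(HNO3) = 125.40 g / 63.018 g/mol = 1.9899 mol.
From the equation the HNO3:NH3 mole ratio is 1:1, so n(NH3) = 1.9899 × 1/1 = 1.9899 mol.
Mass of NH3 = 1.9899 mol × 17.034 g/mol = 33.896 g.

33.90 g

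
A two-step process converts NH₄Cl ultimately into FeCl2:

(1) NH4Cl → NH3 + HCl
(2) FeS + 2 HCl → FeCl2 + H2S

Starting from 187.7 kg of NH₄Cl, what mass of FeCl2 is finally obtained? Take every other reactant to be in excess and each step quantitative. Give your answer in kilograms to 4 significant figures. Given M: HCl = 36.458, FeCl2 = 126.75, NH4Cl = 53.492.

187.7 kg = 187700 g.
n(NH4Cl) = 187700 / 53.492 = 3508.9 mol.
Step 1 gives a 1:1 ratio of NH4Cl to HCl, so n(HCl) = 3508.9 mol.
In step 2 the HCl:FeCl2 ratio is 2:1, so n(FeCl2) = 1754.5 mol.
Mass of FeCl2 = 1754.5 × 126.75 = 222380 g = 222.4 kg.

222.4 kg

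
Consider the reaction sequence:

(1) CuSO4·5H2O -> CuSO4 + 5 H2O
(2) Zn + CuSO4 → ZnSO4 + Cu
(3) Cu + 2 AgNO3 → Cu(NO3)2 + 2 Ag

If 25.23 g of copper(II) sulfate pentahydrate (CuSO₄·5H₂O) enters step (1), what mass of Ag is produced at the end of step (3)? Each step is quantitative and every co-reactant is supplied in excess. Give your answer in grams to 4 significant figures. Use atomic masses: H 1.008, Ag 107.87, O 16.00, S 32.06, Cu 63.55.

21.80 g

M(CuSO4·5H2O) = 63.55 + 32.06 + 9(16.00) + 10(1.008) = 249.69 g/mol.
M(Ag) = 107.87 g/mol.
n(CuSO4·5H2O) = 25.23 / 249.69 = 0.10105 mol.
Reaction (1): CuSO4·5H2O→CuSO4 ratio 1:1 ⇒ n(CuSO4) = 0.10105 mol.
Reaction (2): CuSO4→Cu ratio 1:1 ⇒ n(Cu) = 0.10105 mol.
Reaction (3): Cu→Ag ratio 1:2 ⇒ n(Ag) = 0.20209 mol.
Mass of Ag = 0.20209 × 107.87 = 21.800 g.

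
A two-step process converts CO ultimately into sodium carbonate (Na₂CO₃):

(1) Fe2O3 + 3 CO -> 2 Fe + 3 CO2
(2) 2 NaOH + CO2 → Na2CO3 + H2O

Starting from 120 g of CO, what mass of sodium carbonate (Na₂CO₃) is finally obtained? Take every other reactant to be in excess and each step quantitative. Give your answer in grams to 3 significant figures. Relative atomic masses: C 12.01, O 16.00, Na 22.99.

M(CO) = 12.01 + 16.00 = 28.01 g/mol.
M(Na2CO3) = 2(22.99) + 12.01 + 3(16.00) = 105.99 g/mol.
n(CO) = 120.0 / 28.01 = 4.284 mol.
Step 1 gives a 3:3 ratio of CO to CO2, so n(CO2) = 4.284 mol.
In step 2 the CO2:Na2CO3 ratio is 1:1, so n(Na2CO3) = 4.284 mol.
Mass of Na2CO3 = 4.284 × 105.99 = 454.1 g.

454 g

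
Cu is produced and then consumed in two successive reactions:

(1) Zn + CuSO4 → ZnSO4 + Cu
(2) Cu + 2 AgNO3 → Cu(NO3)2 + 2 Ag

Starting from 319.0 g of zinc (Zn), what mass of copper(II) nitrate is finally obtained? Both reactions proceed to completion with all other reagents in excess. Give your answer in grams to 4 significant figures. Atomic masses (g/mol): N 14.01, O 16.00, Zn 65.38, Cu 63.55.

M(Zn) = 65.38 g/mol.
M(Cu(NO3)2) = 63.55 + 2(14.01) + 6(16.00) = 187.57 g/mol.
n(Zn) = 319.00 / 65.38 = 4.8792 mol.
Step 1 gives a 1:1 ratio of Zn to Cu, so n(Cu) = 4.8792 mol.
In step 2 the Cu:Cu(NO3)2 ratio is 1:1, so n(Cu(NO3)2) = 4.8792 mol.
Mass of Cu(NO3)2 = 4.8792 × 187.57 = 915.19 g.

915.2 g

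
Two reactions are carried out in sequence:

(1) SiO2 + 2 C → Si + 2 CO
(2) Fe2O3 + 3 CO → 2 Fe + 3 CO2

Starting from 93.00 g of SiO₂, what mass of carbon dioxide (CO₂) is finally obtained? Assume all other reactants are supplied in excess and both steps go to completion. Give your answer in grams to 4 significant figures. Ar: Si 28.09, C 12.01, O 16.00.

136.2 g

M(SiO2) = 28.09 + 2(16.00) = 60.09 g/mol.
M(CO2) = 12.01 + 2(16.00) = 44.01 g/mol.
n(SiO2) = 93.000 / 60.09 = 1.5477 mol.
Step 1 gives a 1:2 ratio of SiO2 to CO, so n(CO) = 3.0954 mol.
In step 2 the CO:CO2 ratio is 3:3, so n(CO2) = 3.0954 mol.
Mass of CO2 = 3.0954 × 44.01 = 136.23 g.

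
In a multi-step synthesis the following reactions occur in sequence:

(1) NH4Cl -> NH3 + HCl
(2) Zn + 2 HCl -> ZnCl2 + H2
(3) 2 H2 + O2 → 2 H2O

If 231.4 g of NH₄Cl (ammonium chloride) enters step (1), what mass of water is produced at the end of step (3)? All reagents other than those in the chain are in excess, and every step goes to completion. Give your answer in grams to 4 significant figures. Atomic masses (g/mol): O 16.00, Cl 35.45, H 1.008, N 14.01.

M(NH4Cl) = 14.01 + 4(1.008) + 35.45 = 53.492 g/mol.
M(H2O) = 2(1.008) + 16.00 = 18.016 g/mol.
n(NH4Cl) = 231.4 / 53.492 = 4.3259 mol.
Reaction (1): NH4Cl→HCl ratio 1:1 ⇒ n(HCl) = 4.3259 mol.
Reaction (2): HCl→H2 ratio 2:1 ⇒ n(H2) = 2.1629 mol.
Reaction (3): H2→H2O ratio 2:2 ⇒ n(H2O) = 2.1629 mol.
Mass of H2O = 2.1629 × 18.016 = 38.968 g.

38.97 g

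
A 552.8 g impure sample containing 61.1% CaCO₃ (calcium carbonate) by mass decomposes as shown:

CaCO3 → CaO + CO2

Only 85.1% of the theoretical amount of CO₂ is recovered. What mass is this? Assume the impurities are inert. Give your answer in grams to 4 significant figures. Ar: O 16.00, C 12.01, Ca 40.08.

126.4 g

Pure CaCO3 available = 552.8 g × 0.611 = 337.76 g.
M(CaCO3) = 40.08 + 12.01 + 3(16.00) = 100.09 g/mol.
M(CO2) = 12.01 + 2(16.00) = 44.01 g/mol.
n(CaCO3) = 337.76 g / 100.09 g/mol = 3.3746 mol.
From the equation the CaCO3:CO2 mole ratio is 1:1, so n(CO2) = 3.3746 × 1/1 = 3.3746 mol.
Mass of CO2 = 3.3746 mol × 44.01 g/mol = 148.51 g.
Actual mass collected = 148.51 g × 0.851 = 126.39 g.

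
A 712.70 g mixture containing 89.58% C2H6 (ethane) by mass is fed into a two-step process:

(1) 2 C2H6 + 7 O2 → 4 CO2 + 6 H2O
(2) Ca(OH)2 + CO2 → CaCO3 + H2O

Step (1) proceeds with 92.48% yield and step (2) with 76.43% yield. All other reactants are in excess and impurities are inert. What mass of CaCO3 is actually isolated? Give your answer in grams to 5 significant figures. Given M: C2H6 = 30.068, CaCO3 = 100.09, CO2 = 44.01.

3004.3 g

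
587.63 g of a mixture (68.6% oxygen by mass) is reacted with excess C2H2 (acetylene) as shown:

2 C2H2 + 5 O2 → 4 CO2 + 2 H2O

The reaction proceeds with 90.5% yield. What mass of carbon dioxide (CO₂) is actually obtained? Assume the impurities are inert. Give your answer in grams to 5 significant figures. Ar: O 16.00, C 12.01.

Pure O2 available = 587.63 g × 0.686 = 403.114 g.
M(O2) = 2(16.00) = 32.00 g/mol.
M(CO2) = 12.01 + 2(16.00) = 44.01 g/mol.
n(O2) = 403.114 g / 32.00 g/mol = 12.5973 mol.
From the equation the O2:CO2 mole ratio is 5:4, so n(CO2) = 12.5973 × 4/5 = 10.0779 mol.
Mass of CO2 = 10.0779 mol × 44.01 g/mol = 443.526 g.
Actual mass collected = 443.526 g × 0.905 = 401.391 g.

401.39 g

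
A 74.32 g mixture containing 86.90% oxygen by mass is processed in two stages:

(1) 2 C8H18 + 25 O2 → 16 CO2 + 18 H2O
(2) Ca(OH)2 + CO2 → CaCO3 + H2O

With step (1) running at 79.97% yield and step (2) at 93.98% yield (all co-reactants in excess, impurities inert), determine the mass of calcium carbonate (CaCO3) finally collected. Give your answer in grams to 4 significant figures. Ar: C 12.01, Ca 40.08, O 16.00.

97.16 g

Pure O2 = 74.32 × 0.8690 = 64.584 g.
M(O2) = 2(16.00) = 32.00 g/mol.
M(CaCO3) = 40.08 + 12.01 + 3(16.00) = 100.09 g/mol.
n(O2) = 64.584 / 32.00 = 2.0183 mol.
Step 1 (O2:CO2 = 25:16): theoretical n(CO2) = 1.2917 mol; at 79.97% yield, n(CO2) = 1.0330 mol.
Step 2 (CO2:CaCO3 = 1:1): theoretical n(CaCO3) = 1.0330 mol, so theoretical mass = 1.0330 × 100.09 = 103.39 g.
At 93.98% yield, actual mass of CaCO3 = 103.39 × 0.9398 = 97.165 g.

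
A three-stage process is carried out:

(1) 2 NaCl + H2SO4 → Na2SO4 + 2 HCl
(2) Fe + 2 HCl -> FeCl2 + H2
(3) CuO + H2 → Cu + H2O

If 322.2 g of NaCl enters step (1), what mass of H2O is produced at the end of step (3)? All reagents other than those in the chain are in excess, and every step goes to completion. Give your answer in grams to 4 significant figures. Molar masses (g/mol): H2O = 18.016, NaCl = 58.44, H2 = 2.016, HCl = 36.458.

49.66 g

n(NaCl) = 322.2 / 58.44 = 5.5133 mol.
Reaction (1): NaCl→HCl ratio 2:2 ⇒ n(HCl) = 5.5133 mol.
Reaction (2): HCl→H2 ratio 2:1 ⇒ n(H2) = 2.7567 mol.
Reaction (3): H2→H2O ratio 1:1 ⇒ n(H2O) = 2.7567 mol.
Mass of H2O = 2.7567 × 18.016 = 49.664 g.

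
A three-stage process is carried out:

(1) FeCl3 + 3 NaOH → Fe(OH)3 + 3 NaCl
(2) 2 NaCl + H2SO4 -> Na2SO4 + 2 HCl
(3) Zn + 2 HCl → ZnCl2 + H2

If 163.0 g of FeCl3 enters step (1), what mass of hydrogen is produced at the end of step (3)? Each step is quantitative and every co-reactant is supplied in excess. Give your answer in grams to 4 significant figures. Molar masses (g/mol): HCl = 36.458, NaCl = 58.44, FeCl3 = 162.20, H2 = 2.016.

3.039 g

n(FeCl3) = 163.0 / 162.20 = 1.0049 mol.
Reaction (1): FeCl3→NaCl ratio 1:3 ⇒ n(NaCl) = 3.0148 mol.
Reaction (2): NaCl→HCl ratio 2:2 ⇒ n(HCl) = 3.0148 mol.
Reaction (3): HCl→H2 ratio 2:1 ⇒ n(H2) = 1.5074 mol.
Mass of H2 = 1.5074 × 2.016 = 3.0389 g.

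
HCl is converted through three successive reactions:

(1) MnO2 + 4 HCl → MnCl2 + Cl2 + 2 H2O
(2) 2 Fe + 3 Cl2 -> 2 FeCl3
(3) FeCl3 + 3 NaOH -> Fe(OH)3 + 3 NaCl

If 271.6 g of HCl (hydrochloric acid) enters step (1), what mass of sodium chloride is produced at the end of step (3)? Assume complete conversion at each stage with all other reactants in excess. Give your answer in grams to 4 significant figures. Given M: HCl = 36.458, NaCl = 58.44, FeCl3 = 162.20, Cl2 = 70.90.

217.7 g

n(HCl) = 271.6 / 36.458 = 7.4497 mol.
Reaction (1): HCl→Cl2 ratio 4:1 ⇒ n(Cl2) = 1.8624 mol.
Reaction (2): Cl2→FeCl3 ratio 3:2 ⇒ n(FeCl3) = 1.2416 mol.
Reaction (3): FeCl3→NaCl ratio 1:3 ⇒ n(NaCl) = 3.7248 mol.
Mass of NaCl = 3.7248 × 58.44 = 217.68 g.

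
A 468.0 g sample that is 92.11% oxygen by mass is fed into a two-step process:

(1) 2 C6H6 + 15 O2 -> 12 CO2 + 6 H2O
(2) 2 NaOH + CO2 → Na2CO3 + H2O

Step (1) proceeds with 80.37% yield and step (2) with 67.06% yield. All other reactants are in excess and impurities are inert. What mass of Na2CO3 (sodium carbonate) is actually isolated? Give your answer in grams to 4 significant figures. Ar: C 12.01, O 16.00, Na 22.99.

Pure O2 = 468.0 × 0.9211 = 431.07 g.
M(O2) = 2(16.00) = 32.00 g/mol.
M(Na2CO3) = 2(22.99) + 12.01 + 3(16.00) = 105.99 g/mol.
n(O2) = 431.07 / 32.00 = 13.471 mol.
Step 1 (O2:CO2 = 15:12): theoretical n(CO2) = 10.777 mol; at 80.37% yield, n(CO2) = 8.6614 mol.
Step 2 (CO2:Na2CO3 = 1:1): theoretical n(Na2CO3) = 8.6614 mol, so theoretical mass = 8.6614 × 105.99 = 918.02 g.
At 67.06% yield, actual mass of Na2CO3 = 918.02 × 0.6706 = 615.62 g.

615.6 g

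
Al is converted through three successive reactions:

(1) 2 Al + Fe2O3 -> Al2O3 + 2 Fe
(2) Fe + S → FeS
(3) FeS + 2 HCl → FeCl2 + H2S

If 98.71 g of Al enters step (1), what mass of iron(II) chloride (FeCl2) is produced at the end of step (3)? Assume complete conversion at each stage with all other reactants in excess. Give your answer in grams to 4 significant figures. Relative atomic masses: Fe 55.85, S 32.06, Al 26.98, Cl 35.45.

463.7 g

M(Al) = 26.98 g/mol.
M(FeCl2) = 55.85 + 2(35.45) = 126.75 g/mol.
n(Al) = 98.71 / 26.98 = 3.6586 mol.
Reaction (1): Al→Fe ratio 2:2 ⇒ n(Fe) = 3.6586 mol.
Reaction (2): Fe→FeS ratio 1:1 ⇒ n(FeS) = 3.6586 mol.
Reaction (3): FeS→FeCl2 ratio 1:1 ⇒ n(FeCl2) = 3.6586 mol.
Mass of FeCl2 = 3.6586 × 126.75 = 463.73 g.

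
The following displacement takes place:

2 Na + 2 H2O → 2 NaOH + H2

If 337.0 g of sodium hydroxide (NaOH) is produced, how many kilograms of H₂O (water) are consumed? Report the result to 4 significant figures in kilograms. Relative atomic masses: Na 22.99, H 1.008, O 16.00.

M(NaOH) = 22.99 + 16.00 + 1.008 = 39.998 g/mol.
M(H2O) = 2(1.008) + 16.00 = 18.016 g/mol.
n(NaOH) = 337.00 g / 39.998 g/mol = 8.4254 mol.
From the equation the NaOH:H2O mole ratio is 2:2, so n(H2O) = 8.4254 × 2/2 = 8.4254 mol.
Mass of H2O = 8.4254 mol × 18.016 g/mol = 151.79 g.
Converting to kg: 151.79 g = 0.1518 kg.

0.1518 kg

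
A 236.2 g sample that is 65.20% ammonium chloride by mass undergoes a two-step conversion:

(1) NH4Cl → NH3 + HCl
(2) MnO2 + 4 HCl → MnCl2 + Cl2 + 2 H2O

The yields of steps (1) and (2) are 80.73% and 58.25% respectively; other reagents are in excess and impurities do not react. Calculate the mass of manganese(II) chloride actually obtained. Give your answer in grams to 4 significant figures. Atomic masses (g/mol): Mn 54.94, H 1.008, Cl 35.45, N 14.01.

Pure NH4Cl = 236.2 × 0.6520 = 154.00 g.
M(NH4Cl) = 14.01 + 4(1.008) + 35.45 = 53.492 g/mol.
M(MnCl2) = 54.94 + 2(35.45) = 125.84 g/mol.
n(NH4Cl) = 154.00 / 53.492 = 2.8790 mol.
Step 1 (NH4Cl:HCl = 1:1): theoretical n(HCl) = 2.8790 mol; at 80.73% yield, n(HCl) = 2.3242 mol.
Step 2 (HCl:MnCl2 = 4:1): theoretical n(MnCl2) = 0.58105 mol, so theoretical mass = 0.58105 × 125.84 = 73.119 g.
At 58.25% yield, actual mass of MnCl2 = 73.119 × 0.5825 = 42.592 g.

42.59 g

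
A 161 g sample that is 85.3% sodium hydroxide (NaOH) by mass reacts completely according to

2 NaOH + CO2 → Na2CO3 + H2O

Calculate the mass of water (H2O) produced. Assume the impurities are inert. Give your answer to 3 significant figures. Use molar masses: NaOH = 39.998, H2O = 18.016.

Mass of pure NaOH = 161 g × 0.853 = 137.3 g.
n(NaOH) = 137.3 g / 39.998 g/mol = 3.433 mol.
From the equation the NaOH:H2O mole ratio is 2:1, so n(H2O) = 3.433 × 1/2 = 1.717 mol.
Mass of H2O = 1.717 mol × 18.016 g/mol = 30.93 g.

30.9 g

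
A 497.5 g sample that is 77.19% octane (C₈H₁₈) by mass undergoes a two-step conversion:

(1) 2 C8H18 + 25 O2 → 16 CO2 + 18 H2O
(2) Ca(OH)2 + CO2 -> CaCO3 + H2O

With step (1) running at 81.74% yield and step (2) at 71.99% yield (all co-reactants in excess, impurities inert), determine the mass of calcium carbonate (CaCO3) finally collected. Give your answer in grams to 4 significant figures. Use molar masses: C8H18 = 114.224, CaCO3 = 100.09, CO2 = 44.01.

Pure C8H18 = 497.5 × 0.7719 = 384.02 g.
n(C8H18) = 384.02 / 114.224 = 3.3620 mol.
Step 1 (C8H18:CO2 = 2:16): theoretical n(CO2) = 26.896 mol; at 81.74% yield, n(CO2) = 21.985 mol.
Step 2 (CO2:CaCO3 = 1:1): theoretical n(CaCO3) = 21.985 mol, so theoretical mass = 21.985 × 100.09 = 2200.5 g.
At 71.99% yield, actual mass of CaCO3 = 2200.5 × 0.7199 = 1584.1 g.

1584 g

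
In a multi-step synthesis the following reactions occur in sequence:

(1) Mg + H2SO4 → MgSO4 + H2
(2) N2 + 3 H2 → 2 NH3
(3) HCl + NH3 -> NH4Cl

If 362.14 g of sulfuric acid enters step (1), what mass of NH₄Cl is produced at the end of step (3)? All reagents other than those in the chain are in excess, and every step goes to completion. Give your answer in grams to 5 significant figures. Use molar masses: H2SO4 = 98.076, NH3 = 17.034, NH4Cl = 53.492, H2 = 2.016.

n(H2SO4) = 362.14 / 98.076 = 3.69244 mol.
Reaction (1): H2SO4→H2 ratio 1:1 ⇒ n(H2) = 3.69244 mol.
Reaction (2): H2→NH3 ratio 3:2 ⇒ n(NH3) = 2.46163 mol.
Reaction (3): NH3→NH4Cl ratio 1:1 ⇒ n(NH4Cl) = 2.46163 mol.
Mass of NH4Cl = 2.46163 × 53.492 = 131.677 g.

131.68 g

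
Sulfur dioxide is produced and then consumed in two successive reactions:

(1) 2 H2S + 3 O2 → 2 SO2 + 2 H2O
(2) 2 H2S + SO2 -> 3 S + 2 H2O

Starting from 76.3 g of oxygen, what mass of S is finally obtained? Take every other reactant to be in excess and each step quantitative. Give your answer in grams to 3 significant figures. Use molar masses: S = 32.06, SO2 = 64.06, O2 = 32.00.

153 g

n(O2) = 76.30 / 32.00 = 2.384 mol.
Step 1 gives a 3:2 ratio of O2 to SO2, so n(SO2) = 1.590 mol.
In step 2 the SO2:S ratio is 1:3, so n(S) = 4.769 mol.
Mass of S = 4.769 × 32.06 = 152.9 g.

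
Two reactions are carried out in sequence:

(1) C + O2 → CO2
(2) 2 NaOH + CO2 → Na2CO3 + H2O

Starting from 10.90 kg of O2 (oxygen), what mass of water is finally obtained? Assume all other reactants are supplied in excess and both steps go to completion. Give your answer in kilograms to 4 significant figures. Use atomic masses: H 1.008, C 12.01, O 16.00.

6.137 kg

M(O2) = 2(16.00) = 32.00 g/mol.
M(H2O) = 2(1.008) + 16.00 = 18.016 g/mol.
10.90 kg = 10900 g.
n(O2) = 10900 / 32.00 = 340.62 mol.
Step 1 gives a 1:1 ratio of O2 to CO2, so n(CO2) = 340.62 mol.
In step 2 the CO2:H2O ratio is 1:1, so n(H2O) = 340.62 mol.
Mass of H2O = 340.62 × 18.016 = 6136.7 g = 6.137 kg.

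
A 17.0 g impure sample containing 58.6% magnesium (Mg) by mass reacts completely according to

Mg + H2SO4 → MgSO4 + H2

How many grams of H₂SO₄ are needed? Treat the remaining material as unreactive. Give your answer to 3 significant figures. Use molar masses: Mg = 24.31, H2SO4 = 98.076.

40.2 g

Mass of pure Mg = 17.0 g × 0.586 = 9.962 g.
n(Mg) = 9.962 g / 24.31 g/mol = 0.4098 mol.
From the equation the Mg:H2SO4 mole ratio is 1:1, so n(H2SO4) = 0.4098 × 1/1 = 0.4098 mol.
Mass of H2SO4 = 0.4098 mol × 98.076 g/mol = 40.19 g.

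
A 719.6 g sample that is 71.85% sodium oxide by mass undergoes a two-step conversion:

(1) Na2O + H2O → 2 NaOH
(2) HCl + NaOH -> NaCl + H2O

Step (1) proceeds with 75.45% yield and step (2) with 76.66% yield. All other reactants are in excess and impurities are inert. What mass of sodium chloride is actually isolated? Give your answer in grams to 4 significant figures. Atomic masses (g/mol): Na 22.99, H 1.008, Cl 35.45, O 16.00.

Pure Na2O = 719.6 × 0.7185 = 517.03 g.
M(Na2O) = 2(22.99) + 16.00 = 61.98 g/mol.
M(NaCl) = 22.99 + 35.45 = 58.44 g/mol.
n(Na2O) = 517.03 / 61.98 = 8.3419 mol.
Step 1 (Na2O:NaOH = 1:2): theoretical n(NaOH) = 16.684 mol; at 75.45% yield, n(NaOH) = 12.588 mol.
Step 2 (NaOH:NaCl = 1:1): theoretical n(NaCl) = 12.588 mol, so theoretical mass = 12.588 × 58.44 = 735.64 g.
At 76.66% yield, actual mass of NaCl = 735.64 × 0.7666 = 563.94 g.

563.9 g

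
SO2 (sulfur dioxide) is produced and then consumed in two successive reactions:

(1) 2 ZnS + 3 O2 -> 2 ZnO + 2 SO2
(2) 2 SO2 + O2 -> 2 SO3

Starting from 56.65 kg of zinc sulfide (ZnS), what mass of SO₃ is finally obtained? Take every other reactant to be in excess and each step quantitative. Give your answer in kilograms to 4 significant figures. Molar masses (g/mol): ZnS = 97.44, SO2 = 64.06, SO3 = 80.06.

56.65 kg = 56650 g.
n(ZnS) = 56650 / 97.44 = 581.38 mol.
Step 1 gives a 2:2 ratio of ZnS to SO2, so n(SO2) = 581.38 mol.
In step 2 the SO2:SO3 ratio is 2:2, so n(SO3) = 581.38 mol.
Mass of SO3 = 581.38 × 80.06 = 46546 g = 46.55 kg.

46.55 kg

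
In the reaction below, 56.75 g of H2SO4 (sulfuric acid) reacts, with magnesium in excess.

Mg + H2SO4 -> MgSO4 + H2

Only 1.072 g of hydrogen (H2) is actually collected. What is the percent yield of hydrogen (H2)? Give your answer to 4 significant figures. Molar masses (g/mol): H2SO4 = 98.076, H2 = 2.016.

91.90 %

n(H2SO4) = 56.750 g / 98.076 g/mol = 0.57863 mol.
From the equation the H2SO4:H2 mole ratio is 1:1, so n(H2) = 0.57863 × 1/1 = 0.57863 mol.
Mass of H2 = 0.57863 mol × 2.016 g/mol = 1.1665 g.
This is the theoretical yield. Percent yield = 1.072 g / 1.1665 g × 100% = 91.897%.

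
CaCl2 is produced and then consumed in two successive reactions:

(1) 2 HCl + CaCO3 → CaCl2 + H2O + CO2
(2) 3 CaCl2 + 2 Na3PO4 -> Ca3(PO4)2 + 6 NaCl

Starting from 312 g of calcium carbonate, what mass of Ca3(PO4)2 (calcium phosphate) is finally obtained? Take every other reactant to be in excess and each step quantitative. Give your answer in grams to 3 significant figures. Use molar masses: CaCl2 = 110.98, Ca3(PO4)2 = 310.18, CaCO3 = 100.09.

n(CaCO3) = 312.0 / 100.09 = 3.117 mol.
Step 1 gives a 1:1 ratio of CaCO3 to CaCl2, so n(CaCl2) = 3.117 mol.
In step 2 the CaCl2:Ca3(PO4)2 ratio is 3:1, so n(Ca3(PO4)2) = 1.039 mol.
Mass of Ca3(PO4)2 = 1.039 × 310.18 = 322.3 g.

322 g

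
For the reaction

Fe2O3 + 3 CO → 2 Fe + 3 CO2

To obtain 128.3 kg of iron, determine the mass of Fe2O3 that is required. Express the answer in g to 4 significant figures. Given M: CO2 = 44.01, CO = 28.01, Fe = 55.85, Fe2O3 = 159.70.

183400 g

Convert: 128.3 kg = 128300 g.
n(Fe) = 128300 g / 55.85 g/mol = 2297.2 mol.
From the equation the Fe:Fe2O3 mole ratio is 2:1, so n(Fe2O3) = 2297.2 × 1/2 = 1148.6 mol.
Mass of Fe2O3 = 1148.6 mol × 159.70 g/mol = 183430 g.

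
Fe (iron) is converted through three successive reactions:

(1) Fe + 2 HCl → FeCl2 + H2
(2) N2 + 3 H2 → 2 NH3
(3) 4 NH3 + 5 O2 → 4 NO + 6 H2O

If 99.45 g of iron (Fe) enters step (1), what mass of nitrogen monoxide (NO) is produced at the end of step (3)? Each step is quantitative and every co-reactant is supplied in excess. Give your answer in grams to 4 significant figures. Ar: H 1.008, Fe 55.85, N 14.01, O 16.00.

M(Fe) = 55.85 g/mol.
M(NO) = 14.01 + 16.00 = 30.01 g/mol.
n(Fe) = 99.45 / 55.85 = 1.7807 mol.
Reaction (1): Fe→H2 ratio 1:1 ⇒ n(H2) = 1.7807 mol.
Reaction (2): H2→NH3 ratio 3:2 ⇒ n(NH3) = 1.1871 mol.
Reaction (3): NH3→NO ratio 4:4 ⇒ n(NO) = 1.1871 mol.
Mass of NO = 1.1871 × 30.01 = 35.625 g.

35.63 g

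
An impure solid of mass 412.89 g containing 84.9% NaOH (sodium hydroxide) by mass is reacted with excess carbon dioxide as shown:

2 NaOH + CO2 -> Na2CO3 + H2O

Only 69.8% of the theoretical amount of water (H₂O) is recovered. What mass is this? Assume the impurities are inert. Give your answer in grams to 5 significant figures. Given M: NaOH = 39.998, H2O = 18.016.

55.105 g

Pure NaOH available = 412.89 g × 0.849 = 350.544 g.
n(NaOH) = 350.544 g / 39.998 g/mol = 8.76403 mol.
From the equation the NaOH:H2O mole ratio is 2:1, so n(H2O) = 8.76403 × 1/2 = 4.38201 mol.
Mass of H2O = 4.38201 mol × 18.016 g/mol = 78.9464 g.
Actual mass collected = 78.9464 g × 0.698 = 55.1046 g.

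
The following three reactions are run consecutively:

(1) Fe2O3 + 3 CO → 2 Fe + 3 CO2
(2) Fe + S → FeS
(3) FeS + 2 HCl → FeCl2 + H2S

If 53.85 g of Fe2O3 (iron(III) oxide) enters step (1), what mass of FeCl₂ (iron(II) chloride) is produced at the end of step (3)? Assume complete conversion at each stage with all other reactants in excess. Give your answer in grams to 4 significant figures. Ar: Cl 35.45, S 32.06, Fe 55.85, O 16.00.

85.48 g

M(Fe2O3) = 2(55.85) + 3(16.00) = 159.70 g/mol.
M(FeCl2) = 55.85 + 2(35.45) = 126.75 g/mol.
n(Fe2O3) = 53.85 / 159.70 = 0.33719 mol.
Reaction (1): Fe2O3→Fe ratio 1:2 ⇒ n(Fe) = 0.67439 mol.
Reaction (2): Fe→FeS ratio 1:1 ⇒ n(FeS) = 0.67439 mol.
Reaction (3): FeS→FeCl2 ratio 1:1 ⇒ n(FeCl2) = 0.67439 mol.
Mass of FeCl2 = 0.67439 × 126.75 = 85.479 g.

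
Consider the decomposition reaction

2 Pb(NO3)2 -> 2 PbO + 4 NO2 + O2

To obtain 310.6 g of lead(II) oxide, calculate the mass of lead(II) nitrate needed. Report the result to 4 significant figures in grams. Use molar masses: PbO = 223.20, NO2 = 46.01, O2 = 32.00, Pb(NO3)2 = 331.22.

460.9 g

n(PbO) = 310.60 g / 223.20 g/mol = 1.3916 mol.
From the equation the PbO:Pb(NO3)2 mole ratio is 2:2, so n(Pb(NO3)2) = 1.3916 × 2/2 = 1.3916 mol.
Mass of Pb(NO3)2 = 1.3916 mol × 331.22 g/mol = 460.92 g.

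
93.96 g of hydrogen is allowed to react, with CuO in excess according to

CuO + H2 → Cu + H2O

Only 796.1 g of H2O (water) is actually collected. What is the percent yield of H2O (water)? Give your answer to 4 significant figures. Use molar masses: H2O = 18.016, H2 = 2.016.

94.81 %

n(H2) = 93.960 g / 2.016 g/mol = 46.607 mol.
From the equation the H2:H2O mole ratio is 1:1, so n(H2O) = 46.607 × 1/1 = 46.607 mol.
Mass of H2O = 46.607 mol × 18.016 g/mol = 839.67 g.
This is the theoretical yield. Percent yield = 796.1 g / 839.67 g × 100% = 94.811%.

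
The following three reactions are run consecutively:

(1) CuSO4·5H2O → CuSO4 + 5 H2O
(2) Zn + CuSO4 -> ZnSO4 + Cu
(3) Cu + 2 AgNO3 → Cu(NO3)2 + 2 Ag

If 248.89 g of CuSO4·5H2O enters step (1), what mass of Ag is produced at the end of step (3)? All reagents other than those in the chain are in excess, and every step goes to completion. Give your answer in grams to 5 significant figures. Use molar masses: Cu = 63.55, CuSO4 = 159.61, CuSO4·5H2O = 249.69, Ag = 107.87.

215.05 g

n(CuSO4·5H2O) = 248.89 / 249.69 = 0.996796 mol.
Reaction (1): CuSO4·5H2O→CuSO4 ratio 1:1 ⇒ n(CuSO4) = 0.996796 mol.
Reaction (2): CuSO4→Cu ratio 1:1 ⇒ n(Cu) = 0.996796 mol.
Reaction (3): Cu→Ag ratio 1:2 ⇒ n(Ag) = 1.99359 mol.
Mass of Ag = 1.99359 × 107.87 = 215.049 g.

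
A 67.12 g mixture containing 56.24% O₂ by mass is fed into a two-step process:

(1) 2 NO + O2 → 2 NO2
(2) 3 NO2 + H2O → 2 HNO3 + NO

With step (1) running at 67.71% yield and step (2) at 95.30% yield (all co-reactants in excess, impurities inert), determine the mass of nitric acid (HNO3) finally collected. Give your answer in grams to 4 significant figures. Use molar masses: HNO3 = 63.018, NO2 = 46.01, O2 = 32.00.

Pure O2 = 67.12 × 0.5624 = 37.748 g.
n(O2) = 37.748 / 32.00 = 1.1796 mol.
Step 1 (O2:NO2 = 1:2): theoretical n(NO2) = 2.3593 mol; at 67.71% yield, n(NO2) = 1.5975 mol.
Step 2 (NO2:HNO3 = 3:2): theoretical n(HNO3) = 1.0650 mol, so theoretical mass = 1.0650 × 63.018 = 67.113 g.
At 95.30% yield, actual mass of HNO3 = 67.113 × 0.9530 = 63.958 g.

63.96 g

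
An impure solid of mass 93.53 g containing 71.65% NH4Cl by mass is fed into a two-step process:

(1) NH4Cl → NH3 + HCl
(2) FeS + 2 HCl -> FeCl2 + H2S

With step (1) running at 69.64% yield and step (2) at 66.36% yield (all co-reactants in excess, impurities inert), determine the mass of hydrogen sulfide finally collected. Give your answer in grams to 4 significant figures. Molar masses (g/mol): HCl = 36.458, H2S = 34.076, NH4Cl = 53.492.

9.864 g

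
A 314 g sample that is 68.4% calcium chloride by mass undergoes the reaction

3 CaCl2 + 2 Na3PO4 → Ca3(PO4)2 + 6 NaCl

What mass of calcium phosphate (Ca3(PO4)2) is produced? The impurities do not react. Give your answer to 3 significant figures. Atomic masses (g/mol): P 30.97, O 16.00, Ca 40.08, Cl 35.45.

Mass of pure CaCl2 = 314 g × 0.684 = 214.8 g.
M(CaCl2) = 40.08 + 2(35.45) = 110.98 g/mol.
M(Ca3(PO4)2) = 3(40.08) + 2(30.97) + 8(16.00) = 310.18 g/mol.
n(CaCl2) = 214.8 g / 110.98 g/mol = 1.935 mol.
From the equation the CaCl2:Ca3(PO4)2 mole ratio is 3:1, so n(Ca3(PO4)2) = 1.935 × 1/3 = 0.6451 mol.
Mass of Ca3(PO4)2 = 0.6451 mol × 310.18 g/mol = 200.1 g.

200 g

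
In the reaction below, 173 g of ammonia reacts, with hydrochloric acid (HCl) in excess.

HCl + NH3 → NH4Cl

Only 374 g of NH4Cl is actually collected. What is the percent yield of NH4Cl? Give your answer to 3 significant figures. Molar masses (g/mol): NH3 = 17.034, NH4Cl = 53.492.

68.8 %

n(NH3) = 173.0 g / 17.034 g/mol = 10.16 mol.
From the equation the NH3:NH4Cl mole ratio is 1:1, so n(NH4Cl) = 10.16 × 1/1 = 10.16 mol.
Mass of NH4Cl = 10.16 mol × 53.492 g/mol = 543.3 g.
This is the theoretical yield. Percent yield = 374 g / 543.3 g × 100% = 68.84%.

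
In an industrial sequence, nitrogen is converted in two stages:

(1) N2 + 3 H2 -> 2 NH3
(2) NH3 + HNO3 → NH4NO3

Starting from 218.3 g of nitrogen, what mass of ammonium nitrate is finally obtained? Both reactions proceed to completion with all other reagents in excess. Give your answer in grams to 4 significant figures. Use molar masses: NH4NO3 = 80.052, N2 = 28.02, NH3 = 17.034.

1247 g

n(N2) = 218.30 / 28.02 = 7.7909 mol.
Step 1 gives a 1:2 ratio of N2 to NH3, so n(NH3) = 15.582 mol.
In step 2 the NH3:NH4NO3 ratio is 1:1, so n(NH4NO3) = 15.582 mol.
Mass of NH4NO3 = 15.582 × 80.052 = 1247.3 g.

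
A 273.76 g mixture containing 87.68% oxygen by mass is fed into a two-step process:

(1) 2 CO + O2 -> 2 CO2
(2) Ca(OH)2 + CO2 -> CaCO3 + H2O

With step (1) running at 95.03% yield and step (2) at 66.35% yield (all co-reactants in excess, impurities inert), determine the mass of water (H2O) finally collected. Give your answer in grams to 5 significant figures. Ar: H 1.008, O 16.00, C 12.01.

170.42 g

Pure O2 = 273.76 × 0.8768 = 240.033 g.
M(O2) = 2(16.00) = 32.00 g/mol.
M(H2O) = 2(1.008) + 16.00 = 18.016 g/mol.
n(O2) = 240.033 / 32.00 = 7.50102 mol.
Step 1 (O2:CO2 = 1:2): theoretical n(CO2) = 15.0020 mol; at 95.03% yield, n(CO2) = 14.2564 mol.
Step 2 (CO2:H2O = 1:1): theoretical n(H2O) = 14.2564 mol, so theoretical mass = 14.2564 × 18.016 = 256.844 g.
At 66.35% yield, actual mass of H2O = 256.844 × 0.6635 = 170.416 g.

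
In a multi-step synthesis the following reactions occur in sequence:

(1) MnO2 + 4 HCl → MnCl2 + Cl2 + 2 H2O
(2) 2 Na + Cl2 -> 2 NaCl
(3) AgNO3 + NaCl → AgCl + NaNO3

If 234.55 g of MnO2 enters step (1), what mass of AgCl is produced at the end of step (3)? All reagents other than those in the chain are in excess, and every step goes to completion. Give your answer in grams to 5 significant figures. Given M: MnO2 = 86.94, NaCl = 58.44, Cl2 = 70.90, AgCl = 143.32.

773.31 g

n(MnO2) = 234.55 / 86.94 = 2.69784 mol.
Reaction (1): MnO2→Cl2 ratio 1:1 ⇒ n(Cl2) = 2.69784 mol.
Reaction (2): Cl2→NaCl ratio 1:2 ⇒ n(NaCl) = 5.39568 mol.
Reaction (3): NaCl→AgCl ratio 1:1 ⇒ n(AgCl) = 5.39568 mol.
Mass of AgCl = 5.39568 × 143.32 = 773.308 g.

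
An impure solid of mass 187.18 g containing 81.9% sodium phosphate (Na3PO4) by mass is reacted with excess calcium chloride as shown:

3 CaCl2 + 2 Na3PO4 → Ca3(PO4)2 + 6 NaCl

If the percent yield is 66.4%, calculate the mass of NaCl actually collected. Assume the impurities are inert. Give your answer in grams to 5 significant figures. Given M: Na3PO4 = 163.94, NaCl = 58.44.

108.86 g

Pure Na3PO4 available = 187.18 g × 0.819 = 153.300 g.
n(Na3PO4) = 153.300 g / 163.94 g/mol = 0.935101 mol.
From the equation the Na3PO4:NaCl mole ratio is 2:6, so n(NaCl) = 0.935101 × 6/2 = 2.80530 mol.
Mass of NaCl = 2.80530 mol × 58.44 g/mol = 163.942 g.
Actual mass collected = 163.942 g × 0.664 = 108.857 g.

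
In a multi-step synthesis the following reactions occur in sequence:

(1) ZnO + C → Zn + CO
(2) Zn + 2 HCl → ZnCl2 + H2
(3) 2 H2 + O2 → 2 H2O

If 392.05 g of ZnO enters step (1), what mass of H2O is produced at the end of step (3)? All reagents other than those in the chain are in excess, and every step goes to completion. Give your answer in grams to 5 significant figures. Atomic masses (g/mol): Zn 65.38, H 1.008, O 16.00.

86.792 g

M(ZnO) = 65.38 + 16.00 = 81.38 g/mol.
M(H2O) = 2(1.008) + 16.00 = 18.016 g/mol.
n(ZnO) = 392.05 / 81.38 = 4.81752 mol.
Reaction (1): ZnO→Zn ratio 1:1 ⇒ n(Zn) = 4.81752 mol.
Reaction (2): Zn→H2 ratio 1:1 ⇒ n(H2) = 4.81752 mol.
Reaction (3): H2→H2O ratio 2:2 ⇒ n(H2O) = 4.81752 mol.
Mass of H2O = 4.81752 × 18.016 = 86.7925 g.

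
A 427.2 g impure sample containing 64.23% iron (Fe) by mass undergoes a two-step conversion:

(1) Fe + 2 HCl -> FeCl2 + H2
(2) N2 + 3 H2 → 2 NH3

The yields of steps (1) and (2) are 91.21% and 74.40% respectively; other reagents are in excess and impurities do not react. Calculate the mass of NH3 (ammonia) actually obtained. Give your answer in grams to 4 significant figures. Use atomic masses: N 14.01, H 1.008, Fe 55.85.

37.86 g

Pure Fe = 427.2 × 0.6423 = 274.39 g.
M(Fe) = 55.85 g/mol.
M(NH3) = 14.01 + 3(1.008) = 17.034 g/mol.
n(Fe) = 274.39 / 55.85 = 4.9130 mol.
Step 1 (Fe:H2 = 1:1): theoretical n(H2) = 4.9130 mol; at 91.21% yield, n(H2) = 4.4811 mol.
Step 2 (H2:NH3 = 3:2): theoretical n(NH3) = 2.9874 mol, so theoretical mass = 2.9874 × 17.034 = 50.888 g.
At 74.40% yield, actual mass of NH3 = 50.888 × 0.7440 = 37.861 g.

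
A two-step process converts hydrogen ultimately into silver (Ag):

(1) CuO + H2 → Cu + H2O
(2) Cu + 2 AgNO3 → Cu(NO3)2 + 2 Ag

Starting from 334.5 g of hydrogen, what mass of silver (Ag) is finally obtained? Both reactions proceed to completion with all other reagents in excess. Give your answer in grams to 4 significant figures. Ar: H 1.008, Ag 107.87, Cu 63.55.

M(H2) = 2(1.008) = 2.016 g/mol.
M(Ag) = 107.87 g/mol.
n(H2) = 334.50 / 2.016 = 165.92 mol.
Step 1 gives a 1:1 ratio of H2 to Cu, so n(Cu) = 165.92 mol.
In step 2 the Cu:Ag ratio is 1:2, so n(Ag) = 331.85 mol.
Mass of Ag = 331.85 × 107.87 = 35796 g.

35800 g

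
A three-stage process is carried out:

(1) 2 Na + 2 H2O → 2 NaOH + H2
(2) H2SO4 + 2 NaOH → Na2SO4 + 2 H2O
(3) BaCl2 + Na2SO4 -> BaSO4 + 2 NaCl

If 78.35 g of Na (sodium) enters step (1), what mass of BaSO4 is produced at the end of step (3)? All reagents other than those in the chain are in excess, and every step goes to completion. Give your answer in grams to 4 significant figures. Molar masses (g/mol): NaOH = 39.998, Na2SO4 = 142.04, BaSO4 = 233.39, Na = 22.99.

397.7 g

n(Na) = 78.35 / 22.99 = 3.4080 mol.
Reaction (1): Na→NaOH ratio 2:2 ⇒ n(NaOH) = 3.4080 mol.
Reaction (2): NaOH→Na2SO4 ratio 2:1 ⇒ n(Na2SO4) = 1.7040 mol.
Reaction (3): Na2SO4→BaSO4 ratio 1:1 ⇒ n(BaSO4) = 1.7040 mol.
Mass of BaSO4 = 1.7040 × 233.39 = 397.70 g.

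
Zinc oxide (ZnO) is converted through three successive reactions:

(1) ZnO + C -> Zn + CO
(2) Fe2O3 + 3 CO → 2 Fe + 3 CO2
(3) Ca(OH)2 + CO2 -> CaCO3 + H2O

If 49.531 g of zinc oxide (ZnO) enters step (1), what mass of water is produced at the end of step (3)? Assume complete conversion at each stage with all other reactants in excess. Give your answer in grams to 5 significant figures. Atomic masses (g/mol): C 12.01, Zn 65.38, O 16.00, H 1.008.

10.965 g

M(ZnO) = 65.38 + 16.00 = 81.38 g/mol.
M(H2O) = 2(1.008) + 16.00 = 18.016 g/mol.
n(ZnO) = 49.531 / 81.38 = 0.608638 mol.
Reaction (1): ZnO→CO ratio 1:1 ⇒ n(CO) = 0.608638 mol.
Reaction (2): CO→CO2 ratio 3:3 ⇒ n(CO2) = 0.608638 mol.
Reaction (3): CO2→H2O ratio 1:1 ⇒ n(H2O) = 0.608638 mol.
Mass of H2O = 0.608638 × 18.016 = 10.9652 g.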